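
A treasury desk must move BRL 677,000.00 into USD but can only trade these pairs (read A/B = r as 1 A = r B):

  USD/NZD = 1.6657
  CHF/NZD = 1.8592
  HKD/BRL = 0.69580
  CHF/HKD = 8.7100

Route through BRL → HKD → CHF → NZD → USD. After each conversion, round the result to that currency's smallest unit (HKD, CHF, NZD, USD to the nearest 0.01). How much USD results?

BRL 677,000.00 ÷ 0.69580 = HKD 972,980.74
HKD 972,980.74 ÷ 8.7100 = CHF 111,708.47
CHF 111,708.47 × 1.8592 = NZD 207,688.39
NZD 207,688.39 ÷ 1.6657 = USD 124,685.35

USD 124,685.35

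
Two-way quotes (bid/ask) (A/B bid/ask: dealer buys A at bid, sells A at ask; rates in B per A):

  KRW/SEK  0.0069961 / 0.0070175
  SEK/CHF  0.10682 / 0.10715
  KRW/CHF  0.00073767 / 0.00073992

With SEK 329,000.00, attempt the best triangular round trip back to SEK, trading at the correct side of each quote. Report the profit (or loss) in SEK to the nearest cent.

Net profit: SEK 3,291.87

Best loop SEK → CHF → KRW → SEK:
SEK 329,000.00 × 0.10682 (sell SEK at bid) = CHF 35,143.78
CHF 35,143.78 ÷ 0.00073992 (buy KRW at ask) = KRW 47,496,729
KRW 47,496,729 × 0.0069961 (sell KRW at bid) = SEK 332,291.87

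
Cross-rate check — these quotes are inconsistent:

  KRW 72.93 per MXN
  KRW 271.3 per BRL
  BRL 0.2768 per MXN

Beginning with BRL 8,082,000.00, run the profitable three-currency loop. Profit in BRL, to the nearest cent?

Profit: BRL 240,015.34

Profitable loop is BRL → KRW → MXN → BRL:
BRL 8,082,000.00 × 271.3 = KRW 2,192,646,600
KRW 2,192,646,600 ÷ 72.93 = MXN 30,065,084.33
MXN 30,065,084.33 × 0.2768 = BRL 8,322,015.34
Profit = BRL 8,322,015.34 − BRL 8,082,000.00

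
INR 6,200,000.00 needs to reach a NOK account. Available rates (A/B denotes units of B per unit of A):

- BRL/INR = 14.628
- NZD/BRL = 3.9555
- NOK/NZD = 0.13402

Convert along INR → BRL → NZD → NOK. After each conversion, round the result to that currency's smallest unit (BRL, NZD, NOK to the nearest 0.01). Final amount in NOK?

NOK 799,531.79

INR 6,200,000.00 ÷ 14.628 = BRL 423,844.68
BRL 423,844.68 ÷ 3.9555 = NZD 107,153.25
NZD 107,153.25 ÷ 0.13402 = NOK 799,531.79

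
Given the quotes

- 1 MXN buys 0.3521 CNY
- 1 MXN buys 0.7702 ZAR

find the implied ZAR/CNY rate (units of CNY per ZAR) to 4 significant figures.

1 ZAR ÷ 0.7702 = 1.29836 MXN
1.29836 MXN × 0.3521 = 0.457154 CNY

ZAR/CNY = 0.4572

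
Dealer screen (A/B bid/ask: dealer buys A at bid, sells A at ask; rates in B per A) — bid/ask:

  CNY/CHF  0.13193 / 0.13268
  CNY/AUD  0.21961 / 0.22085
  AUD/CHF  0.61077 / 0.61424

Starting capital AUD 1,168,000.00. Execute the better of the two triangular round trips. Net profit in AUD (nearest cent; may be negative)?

Best loop AUD → CHF → CNY → AUD:
AUD 1,168,000.00 × 0.61077 (sell AUD at bid) = CHF 713,379.36
CHF 713,379.36 ÷ 0.13268 (buy CNY at ask) = CNY 5,376,690.99
CNY 5,376,690.99 × 0.21961 (sell CNY at bid) = AUD 1,180,775.11

Net profit: AUD 12,775.11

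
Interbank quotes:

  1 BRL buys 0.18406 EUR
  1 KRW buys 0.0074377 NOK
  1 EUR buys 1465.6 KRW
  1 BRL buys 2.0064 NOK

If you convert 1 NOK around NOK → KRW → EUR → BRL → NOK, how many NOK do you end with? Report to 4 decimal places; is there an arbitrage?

Around NOK → KRW → EUR → BRL → NOK: 1 ÷ 0.0074377 ÷ 1465.6 ÷ 0.18406 × 2.0064 = 1.000009
Product ≈ 1 (deviation 0.001%, within rounding noise).

1.0000 (no arbitrage)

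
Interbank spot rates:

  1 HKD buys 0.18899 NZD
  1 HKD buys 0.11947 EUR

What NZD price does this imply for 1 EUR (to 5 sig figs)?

EUR/NZD = 1.5819

1 EUR ÷ 0.11947 = 8.3703 HKD
8.3703 HKD × 0.18899 = 1.5819 NZD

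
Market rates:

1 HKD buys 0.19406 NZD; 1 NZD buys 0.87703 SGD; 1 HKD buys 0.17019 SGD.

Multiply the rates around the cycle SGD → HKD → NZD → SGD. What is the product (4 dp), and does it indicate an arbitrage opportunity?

1.0000 (no arbitrage)

Around SGD → HKD → NZD → SGD: 1 ÷ 0.17019 × 0.19406 × 0.87703 = 1.000038
Product ≈ 1 (deviation 0.004%, within rounding noise).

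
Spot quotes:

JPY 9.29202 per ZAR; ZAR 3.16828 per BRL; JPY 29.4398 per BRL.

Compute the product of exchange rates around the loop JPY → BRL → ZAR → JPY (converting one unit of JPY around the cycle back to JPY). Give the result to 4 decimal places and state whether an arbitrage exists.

1.0000 (no arbitrage)

Around JPY → BRL → ZAR → JPY: 1 ÷ 29.4398 × 3.16828 × 9.29202 = 0.999997
Product ≈ 1 (deviation 0.000%, within rounding noise).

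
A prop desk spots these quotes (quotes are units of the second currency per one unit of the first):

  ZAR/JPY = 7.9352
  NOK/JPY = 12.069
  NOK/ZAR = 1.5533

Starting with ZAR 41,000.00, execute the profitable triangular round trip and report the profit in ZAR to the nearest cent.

Profit: ZAR 872.20

Profitable loop is ZAR → JPY → NOK → ZAR:
ZAR 41,000.00 × 7.9352 = JPY 325,343
JPY 325,343 ÷ 12.069 = NOK 26,956.93
NOK 26,956.93 × 1.5533 = ZAR 41,872.20
Profit = ZAR 41,872.20 − ZAR 41,000.00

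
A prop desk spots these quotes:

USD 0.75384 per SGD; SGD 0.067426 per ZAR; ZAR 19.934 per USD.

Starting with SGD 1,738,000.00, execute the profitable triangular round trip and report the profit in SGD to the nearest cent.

Profit: SGD 22,965.31

Profitable loop is SGD → USD → ZAR → SGD:
SGD 1,738,000.00 × 0.75384 = USD 1,310,173.92
USD 1,310,173.92 × 19.934 = ZAR 26,117,006.92
ZAR 26,117,006.92 × 0.067426 = SGD 1,760,965.31
Profit = SGD 1,760,965.31 − SGD 1,738,000.00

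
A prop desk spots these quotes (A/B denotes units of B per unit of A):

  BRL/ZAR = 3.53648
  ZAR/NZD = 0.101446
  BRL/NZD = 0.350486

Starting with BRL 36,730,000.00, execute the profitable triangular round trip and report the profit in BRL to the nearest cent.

Profitable loop is BRL → ZAR → NZD → BRL:
BRL 36,730,000.00 × 3.53648 = ZAR 129,894,910.40
ZAR 129,894,910.40 × 0.101446 = NZD 13,177,319.08
NZD 13,177,319.08 ÷ 0.350486 = BRL 37,597,276.58
Profit = BRL 37,597,276.58 − BRL 36,730,000.00

Profit: BRL 867,276.58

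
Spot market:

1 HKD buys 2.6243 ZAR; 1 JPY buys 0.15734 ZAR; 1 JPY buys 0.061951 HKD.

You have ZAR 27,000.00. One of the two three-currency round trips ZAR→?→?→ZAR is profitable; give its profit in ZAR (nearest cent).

Profit: ZAR 898.86

Profitable loop is ZAR → JPY → HKD → ZAR:
ZAR 27,000.00 ÷ 0.15734 = JPY 171,603
JPY 171,603 × 0.061951 = HKD 10,630.97
HKD 10,630.97 × 2.6243 = ZAR 27,898.86
Profit = ZAR 27,898.86 − ZAR 27,000.00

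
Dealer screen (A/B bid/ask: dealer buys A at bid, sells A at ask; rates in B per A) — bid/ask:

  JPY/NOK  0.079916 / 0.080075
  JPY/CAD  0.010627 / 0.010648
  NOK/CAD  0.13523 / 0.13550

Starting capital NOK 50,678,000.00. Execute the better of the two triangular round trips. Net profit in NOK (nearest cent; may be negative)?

Net profit: NOK 756,936.85

Best loop NOK → CAD → JPY → NOK:
NOK 50,678,000.00 × 0.13523 (sell NOK at bid) = CAD 6,853,185.94
CAD 6,853,185.94 ÷ 0.010648 (buy JPY at ask) = JPY 643,612,504
JPY 643,612,504 × 0.079916 (sell JPY at bid) = NOK 51,434,936.85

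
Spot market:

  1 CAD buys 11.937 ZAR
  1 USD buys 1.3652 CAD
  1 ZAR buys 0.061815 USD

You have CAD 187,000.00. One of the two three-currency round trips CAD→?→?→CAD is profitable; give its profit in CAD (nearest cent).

Profitable loop is CAD → ZAR → USD → CAD:
CAD 187,000.00 × 11.937 = ZAR 2,232,219.00
ZAR 2,232,219.00 × 0.061815 = USD 137,984.62
USD 137,984.62 × 1.3652 = CAD 188,376.60
Profit = CAD 188,376.60 − CAD 187,000.00

Profit: CAD 1,376.60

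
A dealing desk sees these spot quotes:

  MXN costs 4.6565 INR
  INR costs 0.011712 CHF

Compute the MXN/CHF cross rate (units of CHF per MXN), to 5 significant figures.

MXN/CHF = 0.054537

1 MXN × 4.6565 = 4.6565 INR
4.6565 INR × 0.011712 = 0.0545369 CHF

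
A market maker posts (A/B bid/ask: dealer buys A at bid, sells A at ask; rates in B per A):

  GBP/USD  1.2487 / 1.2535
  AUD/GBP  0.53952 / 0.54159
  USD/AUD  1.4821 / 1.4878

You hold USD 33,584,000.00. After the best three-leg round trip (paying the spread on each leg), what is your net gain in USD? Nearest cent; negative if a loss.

Best loop USD → AUD → GBP → USD:
USD 33,584,000.00 × 1.4821 (sell USD at bid) = AUD 49,774,846.40
AUD 49,774,846.40 × 0.53952 (sell AUD at bid) = GBP 26,854,525.13
GBP 26,854,525.13 × 1.2487 (sell GBP at bid) = USD 33,533,245.53

Net result: USD -50,754.47 (no profitable arbitrage after spreads)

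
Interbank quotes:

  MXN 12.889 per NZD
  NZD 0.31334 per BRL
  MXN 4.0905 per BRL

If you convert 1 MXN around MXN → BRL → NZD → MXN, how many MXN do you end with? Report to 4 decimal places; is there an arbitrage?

0.9873 (arbitrage exists)

Around MXN → BRL → NZD → MXN: 1 ÷ 4.0905 × 0.31334 × 12.889 = 0.987322
Product < 1; profitable direction is MXN → NZD → BRL → MXN.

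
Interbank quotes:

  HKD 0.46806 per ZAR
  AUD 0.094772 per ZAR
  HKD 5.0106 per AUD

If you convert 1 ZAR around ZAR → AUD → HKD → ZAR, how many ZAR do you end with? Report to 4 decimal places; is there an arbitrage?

1.0145 (arbitrage exists)

Around ZAR → AUD → HKD → ZAR: 1 × 0.094772 × 5.0106 ÷ 0.46806 = 1.014538
Product > 1; profitable direction is ZAR → AUD → HKD → ZAR.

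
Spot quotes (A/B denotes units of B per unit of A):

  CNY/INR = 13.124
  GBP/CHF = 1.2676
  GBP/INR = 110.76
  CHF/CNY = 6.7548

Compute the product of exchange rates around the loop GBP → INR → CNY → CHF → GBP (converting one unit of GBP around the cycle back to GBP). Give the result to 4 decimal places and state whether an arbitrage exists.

Around GBP → INR → CNY → CHF → GBP: 1 × 110.76 ÷ 13.124 ÷ 6.7548 ÷ 1.2676 = 0.985648
Product < 1; profitable direction is GBP → CHF → CNY → INR → GBP.

0.9856 (arbitrage exists)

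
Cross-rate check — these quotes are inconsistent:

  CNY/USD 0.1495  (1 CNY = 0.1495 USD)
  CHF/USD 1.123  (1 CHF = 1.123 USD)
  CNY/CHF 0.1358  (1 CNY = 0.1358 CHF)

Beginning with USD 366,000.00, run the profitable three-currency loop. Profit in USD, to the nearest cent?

Profit: USD 7,352.81

Profitable loop is USD → CNY → CHF → USD:
USD 366,000.00 ÷ 0.1495 = CNY 2,448,160.54
CNY 2,448,160.54 × 0.1358 = CHF 332,460.20
CHF 332,460.20 × 1.123 = USD 373,352.81
Profit = USD 373,352.81 − USD 366,000.00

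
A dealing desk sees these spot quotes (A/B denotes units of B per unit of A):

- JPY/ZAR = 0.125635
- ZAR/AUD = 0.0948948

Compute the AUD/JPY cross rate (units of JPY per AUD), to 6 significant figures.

AUD/JPY = 83.8778

1 AUD ÷ 0.0948948 = 10.538 ZAR
10.538 ZAR ÷ 0.125635 = 83.8778 JPY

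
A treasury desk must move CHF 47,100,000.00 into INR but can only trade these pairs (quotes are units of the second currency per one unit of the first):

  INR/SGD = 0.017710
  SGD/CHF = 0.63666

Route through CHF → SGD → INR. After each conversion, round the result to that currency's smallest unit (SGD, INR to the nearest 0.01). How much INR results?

CHF 47,100,000.00 ÷ 0.63666 = SGD 73,979,832.25
SGD 73,979,832.25 ÷ 0.017710 = INR 4,177,291,487.86

INR 4,177,291,487.86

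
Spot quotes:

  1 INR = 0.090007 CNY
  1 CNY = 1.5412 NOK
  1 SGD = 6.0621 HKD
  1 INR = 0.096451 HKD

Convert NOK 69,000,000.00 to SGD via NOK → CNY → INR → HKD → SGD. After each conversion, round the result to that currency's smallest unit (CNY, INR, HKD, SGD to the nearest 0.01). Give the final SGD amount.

SGD 7,914,025.45

NOK 69,000,000.00 ÷ 1.5412 = CNY 44,770,308.85
CNY 44,770,308.85 ÷ 0.090007 = INR 497,409,188.73
INR 497,409,188.73 × 0.096451 = HKD 47,975,613.66
HKD 47,975,613.66 ÷ 6.0621 = SGD 7,914,025.45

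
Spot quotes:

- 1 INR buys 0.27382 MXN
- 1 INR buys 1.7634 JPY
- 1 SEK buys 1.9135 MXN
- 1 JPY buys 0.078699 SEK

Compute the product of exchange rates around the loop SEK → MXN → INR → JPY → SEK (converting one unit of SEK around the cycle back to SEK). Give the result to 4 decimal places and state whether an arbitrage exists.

0.9698 (arbitrage exists)

Around SEK → MXN → INR → JPY → SEK: 1 × 1.9135 ÷ 0.27382 × 1.7634 × 0.078699 = 0.969803
Product < 1; profitable direction is SEK → JPY → INR → MXN → SEK.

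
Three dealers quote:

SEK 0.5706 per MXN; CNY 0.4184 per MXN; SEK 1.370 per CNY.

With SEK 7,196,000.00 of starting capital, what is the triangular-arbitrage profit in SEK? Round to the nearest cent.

Profitable loop is SEK → MXN → CNY → SEK:
SEK 7,196,000.00 ÷ 0.5706 = MXN 12,611,286.37
MXN 12,611,286.37 × 0.4184 = CNY 5,276,562.22
CNY 5,276,562.22 × 1.370 = SEK 7,228,890.23
Profit = SEK 7,228,890.23 − SEK 7,196,000.00

Profit: SEK 32,890.23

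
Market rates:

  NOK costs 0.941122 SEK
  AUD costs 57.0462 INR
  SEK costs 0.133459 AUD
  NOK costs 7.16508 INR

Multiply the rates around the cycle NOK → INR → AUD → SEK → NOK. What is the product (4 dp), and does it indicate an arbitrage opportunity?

1.0000 (no arbitrage)

Around NOK → INR → AUD → SEK → NOK: 1 × 7.16508 ÷ 57.0462 ÷ 0.133459 ÷ 0.941122 = 1.000001
Product ≈ 1 (deviation 0.000%, within rounding noise).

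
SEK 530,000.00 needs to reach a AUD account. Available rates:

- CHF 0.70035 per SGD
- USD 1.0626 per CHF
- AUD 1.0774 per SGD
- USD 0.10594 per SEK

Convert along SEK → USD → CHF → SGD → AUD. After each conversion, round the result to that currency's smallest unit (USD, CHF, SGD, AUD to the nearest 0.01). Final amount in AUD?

SEK 530,000.00 × 0.10594 = USD 56,148.20
USD 56,148.20 ÷ 1.0626 = CHF 52,840.39
CHF 52,840.39 ÷ 0.70035 = SGD 75,448.55
SGD 75,448.55 × 1.0774 = AUD 81,288.27

AUD 81,288.27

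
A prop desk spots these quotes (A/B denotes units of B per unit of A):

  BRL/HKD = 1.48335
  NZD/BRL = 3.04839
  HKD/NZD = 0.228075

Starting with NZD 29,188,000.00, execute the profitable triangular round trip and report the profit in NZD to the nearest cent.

Profit: NZD 914,057.80

Profitable loop is NZD → BRL → HKD → NZD:
NZD 29,188,000.00 × 3.04839 = BRL 88,976,407.32
BRL 88,976,407.32 × 1.48335 = HKD 131,983,153.80
HKD 131,983,153.80 × 0.228075 = NZD 30,102,057.80
Profit = NZD 30,102,057.80 − NZD 29,188,000.00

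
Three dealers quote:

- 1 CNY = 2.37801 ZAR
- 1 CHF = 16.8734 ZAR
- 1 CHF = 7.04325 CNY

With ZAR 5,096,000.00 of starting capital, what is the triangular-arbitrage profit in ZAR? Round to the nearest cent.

Profit: ZAR 37,874.42

Profitable loop is ZAR → CNY → CHF → ZAR:
ZAR 5,096,000.00 ÷ 2.37801 = CNY 2,142,968.28
CNY 2,142,968.28 ÷ 7.04325 = CHF 304,258.44
CHF 304,258.44 × 16.8734 = ZAR 5,133,874.42
Profit = ZAR 5,133,874.42 − ZAR 5,096,000.00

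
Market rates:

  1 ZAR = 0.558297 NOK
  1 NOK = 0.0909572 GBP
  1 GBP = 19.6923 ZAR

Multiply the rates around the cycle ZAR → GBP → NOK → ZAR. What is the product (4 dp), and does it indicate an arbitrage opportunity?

Around ZAR → GBP → NOK → ZAR: 1 ÷ 19.6923 ÷ 0.0909572 ÷ 0.558297 = 1.000003
Product ≈ 1 (deviation 0.000%, within rounding noise).

1.0000 (no arbitrage)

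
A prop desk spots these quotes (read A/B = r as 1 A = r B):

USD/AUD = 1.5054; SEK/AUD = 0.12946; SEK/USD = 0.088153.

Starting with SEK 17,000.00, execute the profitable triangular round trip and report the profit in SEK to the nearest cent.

Profit: SEK 426.19

Profitable loop is SEK → USD → AUD → SEK:
SEK 17,000.00 × 0.088153 = USD 1,498.60
USD 1,498.60 × 1.5054 = AUD 2,255.99
AUD 2,255.99 ÷ 0.12946 = SEK 17,426.19
Profit = SEK 17,426.19 − SEK 17,000.00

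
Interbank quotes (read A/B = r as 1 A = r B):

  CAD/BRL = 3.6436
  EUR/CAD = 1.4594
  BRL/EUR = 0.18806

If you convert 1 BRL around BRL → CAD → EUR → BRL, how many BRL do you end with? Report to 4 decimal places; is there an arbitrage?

1.0000 (no arbitrage)

Around BRL → CAD → EUR → BRL: 1 ÷ 3.6436 ÷ 1.4594 ÷ 0.18806 = 0.999997
Product ≈ 1 (deviation 0.000%, within rounding noise).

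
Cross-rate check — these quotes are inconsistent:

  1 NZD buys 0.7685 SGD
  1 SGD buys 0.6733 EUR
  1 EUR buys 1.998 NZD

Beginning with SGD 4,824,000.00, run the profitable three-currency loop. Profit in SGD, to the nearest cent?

Profit: SGD 163,182.60

Profitable loop is SGD → EUR → NZD → SGD:
SGD 4,824,000.00 × 0.6733 = EUR 3,247,999.20
EUR 3,247,999.20 × 1.998 = NZD 6,489,502.40
NZD 6,489,502.40 × 0.7685 = SGD 4,987,182.60
Profit = SGD 4,987,182.60 − SGD 4,824,000.00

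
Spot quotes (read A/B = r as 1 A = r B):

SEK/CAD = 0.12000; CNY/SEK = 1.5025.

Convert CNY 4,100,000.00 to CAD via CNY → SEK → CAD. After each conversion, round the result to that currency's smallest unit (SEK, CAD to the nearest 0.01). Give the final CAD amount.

CNY 4,100,000.00 × 1.5025 = SEK 6,160,250.00
SEK 6,160,250.00 × 0.12000 = CAD 739,230.00

CAD 739,230.00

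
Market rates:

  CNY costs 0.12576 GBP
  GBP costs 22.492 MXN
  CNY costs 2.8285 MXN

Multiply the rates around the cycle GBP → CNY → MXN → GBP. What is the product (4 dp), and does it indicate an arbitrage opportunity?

Around GBP → CNY → MXN → GBP: 1 ÷ 0.12576 × 2.8285 ÷ 22.492 = 0.999967
Product ≈ 1 (deviation 0.003%, within rounding noise).

1.0000 (no arbitrage)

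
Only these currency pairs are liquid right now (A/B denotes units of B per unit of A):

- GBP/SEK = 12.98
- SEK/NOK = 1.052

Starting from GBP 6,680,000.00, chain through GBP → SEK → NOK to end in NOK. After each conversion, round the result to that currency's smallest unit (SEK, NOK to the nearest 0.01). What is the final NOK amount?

GBP 6,680,000.00 × 12.98 = SEK 86,706,400.00
SEK 86,706,400.00 × 1.052 = NOK 91,215,132.80

NOK 91,215,132.80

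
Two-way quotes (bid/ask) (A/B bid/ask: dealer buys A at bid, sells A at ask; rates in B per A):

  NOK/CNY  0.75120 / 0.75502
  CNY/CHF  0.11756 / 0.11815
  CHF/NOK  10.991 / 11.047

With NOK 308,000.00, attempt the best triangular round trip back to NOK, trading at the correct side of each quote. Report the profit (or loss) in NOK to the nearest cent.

Net profit: NOK 4,546.17

Best loop NOK → CHF → CNY → NOK:
NOK 308,000.00 ÷ 11.047 (buy CHF at ask) = CHF 27,880.87
CHF 27,880.87 ÷ 0.11815 (buy CNY at ask) = CNY 235,978.61
CNY 235,978.61 ÷ 0.75502 (buy NOK at ask) = NOK 312,546.17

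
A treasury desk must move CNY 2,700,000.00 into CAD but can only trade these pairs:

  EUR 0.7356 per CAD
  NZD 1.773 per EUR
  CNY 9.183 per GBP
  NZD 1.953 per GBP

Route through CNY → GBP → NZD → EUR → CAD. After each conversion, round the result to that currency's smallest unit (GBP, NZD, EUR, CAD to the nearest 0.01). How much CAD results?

CAD 440,282.04

CNY 2,700,000.00 ÷ 9.183 = GBP 294,021.56
GBP 294,021.56 × 1.953 = NZD 574,224.11
NZD 574,224.11 ÷ 1.773 = EUR 323,871.47
EUR 323,871.47 ÷ 0.7356 = CAD 440,282.04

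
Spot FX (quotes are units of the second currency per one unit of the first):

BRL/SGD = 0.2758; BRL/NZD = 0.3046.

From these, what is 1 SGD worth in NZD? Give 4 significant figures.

1 SGD ÷ 0.2758 = 3.62582 BRL
3.62582 BRL × 0.3046 = 1.10442 NZD

SGD/NZD = 1.104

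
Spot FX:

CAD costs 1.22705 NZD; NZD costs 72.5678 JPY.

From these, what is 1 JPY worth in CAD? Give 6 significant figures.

JPY/CAD = 0.0112304

1 JPY ÷ 72.5678 = 0.0137802 NZD
0.0137802 NZD ÷ 1.22705 = 0.0112304 CAD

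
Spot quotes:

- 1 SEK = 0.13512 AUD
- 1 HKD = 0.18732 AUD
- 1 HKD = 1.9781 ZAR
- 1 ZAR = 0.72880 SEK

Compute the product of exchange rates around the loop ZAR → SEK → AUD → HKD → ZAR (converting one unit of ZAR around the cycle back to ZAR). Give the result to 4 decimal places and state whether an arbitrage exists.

Around ZAR → SEK → AUD → HKD → ZAR: 1 × 0.72880 × 0.13512 ÷ 0.18732 × 1.9781 = 1.039901
Product > 1; profitable direction is ZAR → SEK → AUD → HKD → ZAR.

1.0399 (arbitrage exists)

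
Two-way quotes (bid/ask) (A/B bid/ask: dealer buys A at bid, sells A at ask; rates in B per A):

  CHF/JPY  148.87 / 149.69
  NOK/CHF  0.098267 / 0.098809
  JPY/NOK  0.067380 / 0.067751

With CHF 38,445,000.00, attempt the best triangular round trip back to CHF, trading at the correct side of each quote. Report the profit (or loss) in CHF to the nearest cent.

Best loop CHF → NOK → JPY → CHF:
CHF 38,445,000.00 ÷ 0.098809 (buy NOK at ask) = NOK 389,083,990.32
NOK 389,083,990.32 ÷ 0.067751 (buy JPY at ask) = JPY 5,742,852,361
JPY 5,742,852,361 ÷ 149.69 (buy CHF at ask) = CHF 38,364,970.01

Net result: CHF -80,029.99 (no profitable arbitrage after spreads)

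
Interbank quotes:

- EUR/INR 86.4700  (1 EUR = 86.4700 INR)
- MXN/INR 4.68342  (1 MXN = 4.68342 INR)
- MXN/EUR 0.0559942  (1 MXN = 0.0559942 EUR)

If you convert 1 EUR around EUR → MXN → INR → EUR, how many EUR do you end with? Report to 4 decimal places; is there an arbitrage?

Around EUR → MXN → INR → EUR: 1 ÷ 0.0559942 × 4.68342 ÷ 86.4700 = 0.967285
Product < 1; profitable direction is EUR → INR → MXN → EUR.

0.9673 (arbitrage exists)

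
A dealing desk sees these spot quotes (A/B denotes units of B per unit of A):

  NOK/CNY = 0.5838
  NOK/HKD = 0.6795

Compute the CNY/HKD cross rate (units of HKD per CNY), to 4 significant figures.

CNY/HKD = 1.164

1 CNY ÷ 0.5838 = 1.71292 NOK
1.71292 NOK × 0.6795 = 1.16393 HKD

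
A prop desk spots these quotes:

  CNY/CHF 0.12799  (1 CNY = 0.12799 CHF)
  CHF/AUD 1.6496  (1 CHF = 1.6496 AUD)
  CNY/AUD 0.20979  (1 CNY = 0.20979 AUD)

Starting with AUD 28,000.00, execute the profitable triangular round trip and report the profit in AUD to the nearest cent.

Profit: AUD 179.15

Profitable loop is AUD → CNY → CHF → AUD:
AUD 28,000.00 ÷ 0.20979 = CNY 133,466.80
CNY 133,466.80 × 0.12799 = CHF 17,082.42
CHF 17,082.42 × 1.6496 = AUD 28,179.15
Profit = AUD 28,179.15 − AUD 28,000.00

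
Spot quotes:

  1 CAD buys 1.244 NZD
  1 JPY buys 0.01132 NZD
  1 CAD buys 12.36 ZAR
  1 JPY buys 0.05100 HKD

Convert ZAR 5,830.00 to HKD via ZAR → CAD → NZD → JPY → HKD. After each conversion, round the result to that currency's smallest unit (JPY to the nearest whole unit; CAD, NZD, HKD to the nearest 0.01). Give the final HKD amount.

HKD 2,643.59

ZAR 5,830.00 ÷ 12.36 = CAD 471.68
CAD 471.68 × 1.244 = NZD 586.77
NZD 586.77 ÷ 0.01132 = JPY 51,835
JPY 51,835 × 0.05100 = HKD 2,643.59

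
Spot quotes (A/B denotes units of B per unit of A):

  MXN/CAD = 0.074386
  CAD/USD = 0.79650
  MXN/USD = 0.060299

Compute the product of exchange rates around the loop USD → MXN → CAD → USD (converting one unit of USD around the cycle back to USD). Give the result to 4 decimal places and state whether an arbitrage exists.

Around USD → MXN → CAD → USD: 1 ÷ 0.060299 × 0.074386 × 0.79650 = 0.982578
Product < 1; profitable direction is USD → CAD → MXN → USD.

0.9826 (arbitrage exists)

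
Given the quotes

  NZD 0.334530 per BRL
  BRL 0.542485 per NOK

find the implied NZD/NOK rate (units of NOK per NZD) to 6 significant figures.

NZD/NOK = 5.51032

1 NZD ÷ 0.334530 = 2.98927 BRL
2.98927 BRL ÷ 0.542485 = 5.51032 NOK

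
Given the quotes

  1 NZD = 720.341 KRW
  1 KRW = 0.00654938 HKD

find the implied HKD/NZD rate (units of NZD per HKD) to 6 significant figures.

HKD/NZD = 0.211964

1 HKD ÷ 0.00654938 = 152.686 KRW
152.686 KRW ÷ 720.341 = 0.211964 NZD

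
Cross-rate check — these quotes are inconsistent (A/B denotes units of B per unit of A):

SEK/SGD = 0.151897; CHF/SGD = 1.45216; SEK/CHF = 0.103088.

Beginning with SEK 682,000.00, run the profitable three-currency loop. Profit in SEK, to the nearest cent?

Profitable loop is SEK → SGD → CHF → SEK:
SEK 682,000.00 × 0.151897 = SGD 103,593.75
SGD 103,593.75 ÷ 1.45216 = CHF 71,337.70
CHF 71,337.70 ÷ 0.103088 = SEK 692,007.80
Profit = SEK 692,007.80 − SEK 682,000.00

Profit: SEK 10,007.80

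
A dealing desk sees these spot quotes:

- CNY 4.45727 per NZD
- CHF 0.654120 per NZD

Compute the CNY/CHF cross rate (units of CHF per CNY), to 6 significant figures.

CNY/CHF = 0.146754

1 CNY ÷ 4.45727 = 0.224353 NZD
0.224353 NZD × 0.654120 = 0.146754 CHF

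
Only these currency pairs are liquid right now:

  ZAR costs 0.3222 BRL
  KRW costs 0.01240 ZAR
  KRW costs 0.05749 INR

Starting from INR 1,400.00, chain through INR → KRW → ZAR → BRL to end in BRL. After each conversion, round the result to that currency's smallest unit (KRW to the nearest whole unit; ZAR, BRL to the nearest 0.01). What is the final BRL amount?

BRL 97.29

INR 1,400.00 ÷ 0.05749 = KRW 24,352
KRW 24,352 × 0.01240 = ZAR 301.96
ZAR 301.96 × 0.3222 = BRL 97.29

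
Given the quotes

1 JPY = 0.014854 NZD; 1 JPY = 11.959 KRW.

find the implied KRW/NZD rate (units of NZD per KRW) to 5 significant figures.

1 KRW ÷ 11.959 = 0.083619 JPY
0.083619 JPY × 0.014854 = 0.00124208 NZD

KRW/NZD = 0.0012421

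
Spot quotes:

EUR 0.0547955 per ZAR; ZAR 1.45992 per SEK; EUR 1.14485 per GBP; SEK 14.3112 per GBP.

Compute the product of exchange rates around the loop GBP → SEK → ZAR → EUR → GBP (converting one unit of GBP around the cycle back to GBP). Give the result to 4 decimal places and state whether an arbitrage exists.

Around GBP → SEK → ZAR → EUR → GBP: 1 × 14.3112 × 1.45992 × 0.0547955 ÷ 1.14485 = 1.000003
Product ≈ 1 (deviation 0.000%, within rounding noise).

1.0000 (no arbitrage)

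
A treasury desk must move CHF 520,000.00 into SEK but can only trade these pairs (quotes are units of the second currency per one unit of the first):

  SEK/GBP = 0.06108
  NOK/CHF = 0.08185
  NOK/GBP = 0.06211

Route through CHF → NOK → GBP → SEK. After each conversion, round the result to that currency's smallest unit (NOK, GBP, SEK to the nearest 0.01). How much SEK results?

CHF 520,000.00 ÷ 0.08185 = NOK 6,353,084.91
NOK 6,353,084.91 × 0.06211 = GBP 394,590.10
GBP 394,590.10 ÷ 0.06108 = SEK 6,460,217.75

SEK 6,460,217.75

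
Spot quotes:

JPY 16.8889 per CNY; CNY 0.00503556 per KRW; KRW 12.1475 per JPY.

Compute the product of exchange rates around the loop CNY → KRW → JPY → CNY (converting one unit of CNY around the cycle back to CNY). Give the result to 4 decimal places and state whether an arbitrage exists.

0.9680 (arbitrage exists)

Around CNY → KRW → JPY → CNY: 1 ÷ 0.00503556 ÷ 12.1475 ÷ 16.8889 = 0.967975
Product < 1; profitable direction is CNY → JPY → KRW → CNY.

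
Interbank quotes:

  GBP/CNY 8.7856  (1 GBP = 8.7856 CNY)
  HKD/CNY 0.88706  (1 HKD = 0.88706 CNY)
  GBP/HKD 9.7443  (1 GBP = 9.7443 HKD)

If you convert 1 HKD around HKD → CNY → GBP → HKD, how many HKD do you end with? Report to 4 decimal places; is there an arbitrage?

Around HKD → CNY → GBP → HKD: 1 × 0.88706 ÷ 8.7856 × 9.7443 = 0.983858
Product < 1; profitable direction is HKD → GBP → CNY → HKD.

0.9839 (arbitrage exists)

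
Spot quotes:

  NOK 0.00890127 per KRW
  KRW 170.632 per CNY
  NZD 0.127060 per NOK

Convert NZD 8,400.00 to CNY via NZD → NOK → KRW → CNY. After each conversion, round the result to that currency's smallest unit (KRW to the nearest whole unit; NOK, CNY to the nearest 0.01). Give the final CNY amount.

NZD 8,400.00 ÷ 0.127060 = NOK 66,110.50
NOK 66,110.50 ÷ 0.00890127 = KRW 7,427,086
KRW 7,427,086 ÷ 170.632 = CNY 43,526.92

CNY 43,526.92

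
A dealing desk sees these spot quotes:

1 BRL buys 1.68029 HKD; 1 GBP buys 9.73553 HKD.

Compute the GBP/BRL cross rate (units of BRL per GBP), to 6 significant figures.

1 GBP × 9.73553 = 9.73553 HKD
9.73553 HKD ÷ 1.68029 = 5.79396 BRL

GBP/BRL = 5.79396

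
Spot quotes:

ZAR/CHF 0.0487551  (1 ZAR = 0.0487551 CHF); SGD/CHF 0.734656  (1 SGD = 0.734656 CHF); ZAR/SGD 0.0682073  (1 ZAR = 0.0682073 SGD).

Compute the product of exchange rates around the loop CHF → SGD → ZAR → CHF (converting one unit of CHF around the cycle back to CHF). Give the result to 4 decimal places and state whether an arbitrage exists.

0.9730 (arbitrage exists)

Around CHF → SGD → ZAR → CHF: 1 ÷ 0.734656 ÷ 0.0682073 × 0.0487551 = 0.972983
Product < 1; profitable direction is CHF → ZAR → SGD → CHF.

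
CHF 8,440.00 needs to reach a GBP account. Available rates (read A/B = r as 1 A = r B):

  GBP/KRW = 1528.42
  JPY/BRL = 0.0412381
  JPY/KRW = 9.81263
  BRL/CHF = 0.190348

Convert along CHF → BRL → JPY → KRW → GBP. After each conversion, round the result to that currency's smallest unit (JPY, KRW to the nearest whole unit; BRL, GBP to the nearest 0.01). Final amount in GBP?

GBP 6,903.00

CHF 8,440.00 ÷ 0.190348 = BRL 44,339.84
BRL 44,339.84 ÷ 0.0412381 = JPY 1,075,215
JPY 1,075,215 × 9.81263 = KRW 10,550,687
KRW 10,550,687 ÷ 1528.42 = GBP 6,903.00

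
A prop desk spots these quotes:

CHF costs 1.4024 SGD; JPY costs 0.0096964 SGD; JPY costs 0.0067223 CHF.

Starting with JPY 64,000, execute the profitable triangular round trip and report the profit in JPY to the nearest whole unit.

Profit: JPY 1,826

Profitable loop is JPY → SGD → CHF → JPY:
JPY 64,000 × 0.0096964 = SGD 620.57
SGD 620.57 ÷ 1.4024 = CHF 442.51
CHF 442.51 ÷ 0.0067223 = JPY 65,826
Profit = JPY 65,826 − JPY 64,000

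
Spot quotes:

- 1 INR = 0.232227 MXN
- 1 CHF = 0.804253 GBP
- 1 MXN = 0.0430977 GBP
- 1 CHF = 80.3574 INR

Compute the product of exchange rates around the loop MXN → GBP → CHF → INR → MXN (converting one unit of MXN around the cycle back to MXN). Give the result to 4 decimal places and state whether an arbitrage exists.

1.0000 (no arbitrage)

Around MXN → GBP → CHF → INR → MXN: 1 × 0.0430977 ÷ 0.804253 × 80.3574 × 0.232227 = 1.000000
Product ≈ 1 (deviation 0.000%, within rounding noise).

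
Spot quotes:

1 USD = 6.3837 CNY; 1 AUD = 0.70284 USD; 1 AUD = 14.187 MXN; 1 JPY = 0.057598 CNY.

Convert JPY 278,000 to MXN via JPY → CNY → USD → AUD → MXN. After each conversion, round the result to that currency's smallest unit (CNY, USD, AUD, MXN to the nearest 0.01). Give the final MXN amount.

MXN 50,630.71

JPY 278,000 × 0.057598 = CNY 16,012.24
CNY 16,012.24 ÷ 6.3837 = USD 2,508.30
USD 2,508.30 ÷ 0.70284 = AUD 3,568.81
AUD 3,568.81 × 14.187 = MXN 50,630.71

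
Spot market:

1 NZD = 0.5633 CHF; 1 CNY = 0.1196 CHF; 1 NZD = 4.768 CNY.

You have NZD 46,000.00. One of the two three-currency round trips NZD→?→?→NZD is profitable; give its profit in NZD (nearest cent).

Profit: NZD 567.78

Profitable loop is NZD → CNY → CHF → NZD:
NZD 46,000.00 × 4.768 = CNY 219,328.00
CNY 219,328.00 × 0.1196 = CHF 26,231.63
CHF 26,231.63 ÷ 0.5633 = NZD 46,567.78
Profit = NZD 46,567.78 − NZD 46,000.00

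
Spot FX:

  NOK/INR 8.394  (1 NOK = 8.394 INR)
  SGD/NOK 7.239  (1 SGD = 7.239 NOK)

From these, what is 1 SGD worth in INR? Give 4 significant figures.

1 SGD × 7.239 = 7.239 NOK
7.239 NOK × 8.394 = 60.7642 INR

SGD/INR = 60.76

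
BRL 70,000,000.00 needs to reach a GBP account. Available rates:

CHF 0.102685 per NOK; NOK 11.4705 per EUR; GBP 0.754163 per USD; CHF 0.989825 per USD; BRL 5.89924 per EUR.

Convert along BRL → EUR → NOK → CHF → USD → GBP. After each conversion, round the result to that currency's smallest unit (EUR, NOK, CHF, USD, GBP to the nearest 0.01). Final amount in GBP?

BRL 70,000,000.00 ÷ 5.89924 = EUR 11,865,935.27
EUR 11,865,935.27 × 11.4705 = NOK 136,108,210.51
NOK 136,108,210.51 × 0.102685 = CHF 13,976,271.60
CHF 13,976,271.60 ÷ 0.989825 = USD 14,119,942.01
USD 14,119,942.01 × 0.754163 = GBP 10,648,737.83

GBP 10,648,737.83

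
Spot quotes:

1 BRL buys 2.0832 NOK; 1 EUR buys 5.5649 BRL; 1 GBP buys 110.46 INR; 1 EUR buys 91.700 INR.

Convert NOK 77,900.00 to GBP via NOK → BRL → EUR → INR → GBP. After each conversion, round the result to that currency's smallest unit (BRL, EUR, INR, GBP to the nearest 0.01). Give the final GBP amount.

GBP 5,578.45

NOK 77,900.00 ÷ 2.0832 = BRL 37,394.39
BRL 37,394.39 ÷ 5.5649 = EUR 6,719.69
EUR 6,719.69 × 91.700 = INR 616,195.57
INR 616,195.57 ÷ 110.46 = GBP 5,578.45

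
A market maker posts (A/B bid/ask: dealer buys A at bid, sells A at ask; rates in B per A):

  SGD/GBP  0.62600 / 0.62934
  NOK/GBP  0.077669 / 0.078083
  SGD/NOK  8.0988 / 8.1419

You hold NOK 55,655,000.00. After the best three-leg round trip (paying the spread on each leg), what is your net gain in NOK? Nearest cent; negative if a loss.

Net result: NOK -27,795.03 (no profitable arbitrage after spreads)

Best loop NOK → GBP → SGD → NOK:
NOK 55,655,000.00 × 0.077669 (sell NOK at bid) = GBP 4,322,668.20
GBP 4,322,668.20 ÷ 0.62934 (buy SGD at ask) = SGD 6,868,573.74
SGD 6,868,573.74 × 8.0988 (sell SGD at bid) = NOK 55,627,204.97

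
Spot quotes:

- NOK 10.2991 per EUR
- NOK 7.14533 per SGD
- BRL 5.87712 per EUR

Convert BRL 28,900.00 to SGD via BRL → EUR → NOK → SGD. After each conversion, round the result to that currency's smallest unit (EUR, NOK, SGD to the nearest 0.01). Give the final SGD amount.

BRL 28,900.00 ÷ 5.87712 = EUR 4,917.37
EUR 4,917.37 × 10.2991 = NOK 50,644.49
NOK 50,644.49 ÷ 7.14533 = SGD 7,087.77

SGD 7,087.77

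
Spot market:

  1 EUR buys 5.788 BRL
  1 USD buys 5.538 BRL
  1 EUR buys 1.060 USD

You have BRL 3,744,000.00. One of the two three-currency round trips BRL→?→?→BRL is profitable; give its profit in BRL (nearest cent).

Profit: BRL 53,223.28

Profitable loop is BRL → EUR → USD → BRL:
BRL 3,744,000.00 ÷ 5.788 = EUR 646,855.56
EUR 646,855.56 × 1.060 = USD 685,666.90
USD 685,666.90 × 5.538 = BRL 3,797,223.28
Profit = BRL 3,797,223.28 − BRL 3,744,000.00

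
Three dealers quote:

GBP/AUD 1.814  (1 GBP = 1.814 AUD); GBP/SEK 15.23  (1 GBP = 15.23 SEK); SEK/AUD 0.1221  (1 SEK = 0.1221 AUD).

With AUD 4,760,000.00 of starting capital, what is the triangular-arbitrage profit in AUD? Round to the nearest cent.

Profitable loop is AUD → GBP → SEK → AUD:
AUD 4,760,000.00 ÷ 1.814 = GBP 2,624,035.28
GBP 2,624,035.28 × 15.23 = SEK 39,964,057.33
SEK 39,964,057.33 × 0.1221 = AUD 4,879,611.40
Profit = AUD 4,879,611.40 − AUD 4,760,000.00

Profit: AUD 119,611.40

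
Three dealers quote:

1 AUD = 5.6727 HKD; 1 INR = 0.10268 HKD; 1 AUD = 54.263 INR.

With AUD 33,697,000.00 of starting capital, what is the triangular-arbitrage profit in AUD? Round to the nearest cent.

Profitable loop is AUD → HKD → INR → AUD:
AUD 33,697,000.00 × 5.6727 = HKD 191,152,971.90
HKD 191,152,971.90 ÷ 0.10268 = INR 1,861,637,825.28
INR 1,861,637,825.28 ÷ 54.263 = AUD 34,307,683.42
Profit = AUD 34,307,683.42 − AUD 33,697,000.00

Profit: AUD 610,683.42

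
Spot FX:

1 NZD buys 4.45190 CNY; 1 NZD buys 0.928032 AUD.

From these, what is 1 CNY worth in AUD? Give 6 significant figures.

CNY/AUD = 0.208458

1 CNY ÷ 4.45190 = 0.224623 NZD
0.224623 NZD × 0.928032 = 0.208458 AUD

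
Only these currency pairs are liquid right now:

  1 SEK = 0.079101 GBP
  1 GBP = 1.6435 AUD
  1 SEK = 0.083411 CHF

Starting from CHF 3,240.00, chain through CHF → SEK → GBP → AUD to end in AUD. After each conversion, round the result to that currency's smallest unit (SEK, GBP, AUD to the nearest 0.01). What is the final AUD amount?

AUD 5,049.79

CHF 3,240.00 ÷ 0.083411 = SEK 38,843.80
SEK 38,843.80 × 0.079101 = GBP 3,072.58
GBP 3,072.58 × 1.6435 = AUD 5,049.79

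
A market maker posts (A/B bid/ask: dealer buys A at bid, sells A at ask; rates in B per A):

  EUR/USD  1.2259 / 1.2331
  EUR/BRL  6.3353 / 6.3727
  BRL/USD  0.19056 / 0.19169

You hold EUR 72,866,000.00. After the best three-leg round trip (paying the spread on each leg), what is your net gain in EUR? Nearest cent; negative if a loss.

Best loop EUR → USD → BRL → EUR:
EUR 72,866,000.00 × 1.2259 (sell EUR at bid) = USD 89,326,429.40
USD 89,326,429.40 ÷ 0.19169 (buy BRL at ask) = BRL 465,994,206.27
BRL 465,994,206.27 ÷ 6.3727 (buy EUR at ask) = EUR 73,123,512.21

Net profit: EUR 257,512.21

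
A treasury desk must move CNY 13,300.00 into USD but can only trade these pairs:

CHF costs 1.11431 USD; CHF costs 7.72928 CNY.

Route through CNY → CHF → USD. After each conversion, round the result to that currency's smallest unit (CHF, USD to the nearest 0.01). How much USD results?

CNY 13,300.00 ÷ 7.72928 = CHF 1,720.73
CHF 1,720.73 × 1.11431 = USD 1,917.43

USD 1,917.43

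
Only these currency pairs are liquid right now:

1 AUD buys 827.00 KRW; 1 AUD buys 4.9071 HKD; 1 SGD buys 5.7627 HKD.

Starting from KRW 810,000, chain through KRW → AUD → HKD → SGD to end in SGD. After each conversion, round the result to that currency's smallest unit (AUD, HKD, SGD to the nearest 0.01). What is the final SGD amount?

SGD 834.02

KRW 810,000 ÷ 827.00 = AUD 979.44
AUD 979.44 × 4.9071 = HKD 4,806.21
HKD 4,806.21 ÷ 5.7627 = SGD 834.02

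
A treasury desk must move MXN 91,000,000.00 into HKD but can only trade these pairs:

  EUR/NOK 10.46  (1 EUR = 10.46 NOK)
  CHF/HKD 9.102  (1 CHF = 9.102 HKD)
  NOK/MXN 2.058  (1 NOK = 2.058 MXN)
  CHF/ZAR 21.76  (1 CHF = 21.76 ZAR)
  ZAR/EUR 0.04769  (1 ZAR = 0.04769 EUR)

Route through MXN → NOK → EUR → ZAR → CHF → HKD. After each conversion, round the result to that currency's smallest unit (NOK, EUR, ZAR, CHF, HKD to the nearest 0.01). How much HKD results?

MXN 91,000,000.00 ÷ 2.058 = NOK 44,217,687.07
NOK 44,217,687.07 ÷ 10.46 = EUR 4,227,312.34
EUR 4,227,312.34 ÷ 0.04769 = ZAR 88,641,483.33
ZAR 88,641,483.33 ÷ 21.76 = CHF 4,073,597.58
CHF 4,073,597.58 × 9.102 = HKD 37,077,885.17

HKD 37,077,885.17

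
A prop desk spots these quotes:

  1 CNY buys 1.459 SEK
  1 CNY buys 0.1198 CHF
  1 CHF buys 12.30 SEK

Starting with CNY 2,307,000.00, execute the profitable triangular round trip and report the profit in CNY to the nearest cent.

Profitable loop is CNY → CHF → SEK → CNY:
CNY 2,307,000.00 × 0.1198 = CHF 276,378.60
CHF 276,378.60 × 12.30 = SEK 3,399,456.78
SEK 3,399,456.78 ÷ 1.459 = CNY 2,329,990.94
Profit = CNY 2,329,990.94 − CNY 2,307,000.00

Profit: CNY 22,990.94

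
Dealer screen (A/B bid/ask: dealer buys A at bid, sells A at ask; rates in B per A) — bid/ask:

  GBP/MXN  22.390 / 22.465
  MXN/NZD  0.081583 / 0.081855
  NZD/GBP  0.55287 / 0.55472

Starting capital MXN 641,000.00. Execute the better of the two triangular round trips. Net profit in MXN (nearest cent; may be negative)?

Net profit: MXN 6,343.54

Best loop MXN → NZD → GBP → MXN:
MXN 641,000.00 × 0.081583 (sell MXN at bid) = NZD 52,294.70
NZD 52,294.70 × 0.55287 (sell NZD at bid) = GBP 28,912.17
GBP 28,912.17 × 22.390 (sell GBP at bid) = MXN 647,343.54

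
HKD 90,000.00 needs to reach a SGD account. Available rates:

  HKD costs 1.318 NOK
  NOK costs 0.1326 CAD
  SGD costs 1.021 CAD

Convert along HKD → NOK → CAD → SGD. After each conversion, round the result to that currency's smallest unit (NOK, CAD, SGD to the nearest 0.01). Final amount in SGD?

SGD 15,405.49

HKD 90,000.00 × 1.318 = NOK 118,620.00
NOK 118,620.00 × 0.1326 = CAD 15,729.01
CAD 15,729.01 ÷ 1.021 = SGD 15,405.49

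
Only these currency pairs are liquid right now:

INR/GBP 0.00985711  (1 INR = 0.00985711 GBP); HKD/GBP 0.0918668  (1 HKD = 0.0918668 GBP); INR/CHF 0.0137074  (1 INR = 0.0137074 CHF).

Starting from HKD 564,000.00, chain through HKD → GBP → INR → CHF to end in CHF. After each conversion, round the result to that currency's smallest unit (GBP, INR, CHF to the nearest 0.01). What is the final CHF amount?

HKD 564,000.00 × 0.0918668 = GBP 51,812.88
GBP 51,812.88 ÷ 0.00985711 = INR 5,256,396.65
INR 5,256,396.65 × 0.0137074 = CHF 72,051.53

CHF 72,051.53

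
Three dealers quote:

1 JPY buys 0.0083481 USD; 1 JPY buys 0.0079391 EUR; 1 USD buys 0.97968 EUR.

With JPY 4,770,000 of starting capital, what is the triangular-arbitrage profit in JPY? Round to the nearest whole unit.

Profit: JPY 143,817

Profitable loop is JPY → USD → EUR → JPY:
JPY 4,770,000 × 0.0083481 = USD 39,820.44
USD 39,820.44 × 0.97968 = EUR 39,011.29
EUR 39,011.29 ÷ 0.0079391 = JPY 4,913,817
Profit = JPY 4,913,817 − JPY 4,770,000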